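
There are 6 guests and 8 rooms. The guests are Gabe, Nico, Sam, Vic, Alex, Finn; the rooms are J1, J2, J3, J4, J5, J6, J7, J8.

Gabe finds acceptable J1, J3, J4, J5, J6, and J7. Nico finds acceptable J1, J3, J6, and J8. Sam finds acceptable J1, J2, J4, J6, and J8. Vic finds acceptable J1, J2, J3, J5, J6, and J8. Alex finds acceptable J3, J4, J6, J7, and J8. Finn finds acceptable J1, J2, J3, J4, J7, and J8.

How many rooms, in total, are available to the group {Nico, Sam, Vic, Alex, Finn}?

8

The union of neighbours of {Nico, Sam, Vic, Alex, Finn} is {J1, J2, J3, J4, J5, J6, J7, J8}, which has 8 elements.
Since |N(S)| = 8 ≥ |S| = 5, Hall's condition holds for this subset.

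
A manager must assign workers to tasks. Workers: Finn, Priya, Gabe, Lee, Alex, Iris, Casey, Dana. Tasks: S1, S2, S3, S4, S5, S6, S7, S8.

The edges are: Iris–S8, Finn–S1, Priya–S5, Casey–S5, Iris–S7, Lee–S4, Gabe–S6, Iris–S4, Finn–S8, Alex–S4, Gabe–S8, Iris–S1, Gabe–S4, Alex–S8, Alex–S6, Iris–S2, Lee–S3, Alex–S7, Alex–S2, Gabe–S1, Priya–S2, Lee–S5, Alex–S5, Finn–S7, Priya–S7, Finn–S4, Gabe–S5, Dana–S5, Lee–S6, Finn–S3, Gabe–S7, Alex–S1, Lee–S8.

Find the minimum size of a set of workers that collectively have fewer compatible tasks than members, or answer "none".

2

Take S = {Casey, Dana}. Its neighbourhood is {S5}, so |N(S)| = 1 < |S| = 2.
No single vertex violates Hall's condition since each has at least one neighbour, so 2 is the minimum.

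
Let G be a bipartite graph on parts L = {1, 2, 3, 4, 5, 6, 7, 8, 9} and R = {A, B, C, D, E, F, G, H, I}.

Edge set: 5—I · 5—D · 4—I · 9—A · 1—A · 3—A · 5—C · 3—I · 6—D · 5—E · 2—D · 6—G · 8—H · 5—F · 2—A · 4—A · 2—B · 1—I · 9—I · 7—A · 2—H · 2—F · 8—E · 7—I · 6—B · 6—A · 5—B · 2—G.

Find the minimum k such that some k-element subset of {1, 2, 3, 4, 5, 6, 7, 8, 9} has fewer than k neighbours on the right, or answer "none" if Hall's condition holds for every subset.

Take S = {1, 3, 4}. Its neighbourhood is {A, I}, so |N(S)| = 2 < |S| = 3.
Every subset of size less than 3 has at least as many neighbours as members, so 3 is the minimum.

3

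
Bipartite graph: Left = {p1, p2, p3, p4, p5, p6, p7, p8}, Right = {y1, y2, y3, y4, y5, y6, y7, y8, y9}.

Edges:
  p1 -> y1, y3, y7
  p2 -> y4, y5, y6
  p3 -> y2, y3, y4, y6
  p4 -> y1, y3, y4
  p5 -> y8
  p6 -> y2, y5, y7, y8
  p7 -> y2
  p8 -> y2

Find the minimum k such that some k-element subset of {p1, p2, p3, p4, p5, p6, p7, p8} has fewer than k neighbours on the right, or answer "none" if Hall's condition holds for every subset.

Take S = {p7, p8}. Its neighbourhood is {y2}, so |N(S)| = 1 < |S| = 2.
No single vertex violates Hall's condition since each has at least one neighbour, so 2 is the minimum.

2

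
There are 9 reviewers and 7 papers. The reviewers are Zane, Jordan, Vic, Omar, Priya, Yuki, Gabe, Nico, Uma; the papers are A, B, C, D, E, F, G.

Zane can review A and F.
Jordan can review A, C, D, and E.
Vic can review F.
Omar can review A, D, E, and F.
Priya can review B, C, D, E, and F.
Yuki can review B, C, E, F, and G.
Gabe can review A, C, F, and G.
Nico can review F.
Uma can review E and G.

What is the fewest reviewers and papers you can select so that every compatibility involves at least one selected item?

7

A maximum matching has 7 edges (e.g. Zane–A, Jordan–E, Vic–F, Omar–D, Priya–B, Yuki–G, Gabe–C).
By König's theorem the minimum vertex cover has the same size. One such cover is {A, B, C, D, E, F, G}.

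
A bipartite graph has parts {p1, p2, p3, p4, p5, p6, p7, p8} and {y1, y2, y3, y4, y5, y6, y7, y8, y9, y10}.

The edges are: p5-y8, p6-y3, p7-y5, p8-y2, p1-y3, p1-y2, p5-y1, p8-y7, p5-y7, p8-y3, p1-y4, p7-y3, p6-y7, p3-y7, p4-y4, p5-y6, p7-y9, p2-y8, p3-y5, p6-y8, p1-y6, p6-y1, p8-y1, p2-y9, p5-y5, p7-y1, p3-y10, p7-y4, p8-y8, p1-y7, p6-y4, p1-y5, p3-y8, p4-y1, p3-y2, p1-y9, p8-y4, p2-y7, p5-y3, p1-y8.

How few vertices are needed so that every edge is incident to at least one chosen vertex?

A maximum matching has 8 edges (e.g. p1–y6, p2–y8, p3–y10, p4–y4, p5–y3, p6–y1, p7–y9, p8–y7).
By König's theorem the minimum vertex cover has the same size. One such cover is {p1, p2, p3, p4, p5, p6, p7, p8}.

8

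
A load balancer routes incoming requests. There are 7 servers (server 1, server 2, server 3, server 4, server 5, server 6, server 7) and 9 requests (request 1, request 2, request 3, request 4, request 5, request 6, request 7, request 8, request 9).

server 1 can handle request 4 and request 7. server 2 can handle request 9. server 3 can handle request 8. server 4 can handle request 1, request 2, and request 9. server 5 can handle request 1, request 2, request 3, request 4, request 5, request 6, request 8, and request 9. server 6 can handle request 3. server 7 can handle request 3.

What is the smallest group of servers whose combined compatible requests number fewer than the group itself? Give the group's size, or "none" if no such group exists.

2

Take S = {server 6, server 7}. Its neighbourhood is {request 3}, so |N(S)| = 1 < |S| = 2.
No single vertex violates Hall's condition since each has at least one neighbour, so 2 is the minimum.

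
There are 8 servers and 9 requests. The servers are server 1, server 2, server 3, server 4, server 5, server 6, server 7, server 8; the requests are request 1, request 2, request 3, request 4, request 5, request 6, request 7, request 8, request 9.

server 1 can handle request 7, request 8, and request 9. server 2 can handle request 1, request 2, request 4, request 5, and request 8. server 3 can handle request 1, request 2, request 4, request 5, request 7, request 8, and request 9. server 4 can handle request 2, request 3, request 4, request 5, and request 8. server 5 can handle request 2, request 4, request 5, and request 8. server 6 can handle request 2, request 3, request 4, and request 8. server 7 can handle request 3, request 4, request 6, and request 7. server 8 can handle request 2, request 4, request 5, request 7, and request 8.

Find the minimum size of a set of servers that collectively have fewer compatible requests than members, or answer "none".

none

A matching saturating every server exists, for instance server 1→request 8, server 2→request 4, server 3→request 9, server 4→request 2, server 5→request 5, server 6→request 3, server 7→request 6, server 8→request 7.
By Hall's marriage theorem, this means |N(S)| ≥ |S| for every subset S, so no violating subset exists.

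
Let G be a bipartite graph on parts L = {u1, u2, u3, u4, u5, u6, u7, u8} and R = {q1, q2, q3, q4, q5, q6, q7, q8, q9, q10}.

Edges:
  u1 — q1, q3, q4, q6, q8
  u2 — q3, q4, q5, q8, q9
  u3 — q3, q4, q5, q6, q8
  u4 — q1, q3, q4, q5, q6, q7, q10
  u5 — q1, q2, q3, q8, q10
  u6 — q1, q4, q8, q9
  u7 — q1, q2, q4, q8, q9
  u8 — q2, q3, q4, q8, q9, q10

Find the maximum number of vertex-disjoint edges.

8

One maximum matching: u1→q3, u2→q8, u3→q6, u4→q7, u5→q2, u6→q1, u7→q4, u8→q9.
All 8 left vertices are matched, so no larger matching exists.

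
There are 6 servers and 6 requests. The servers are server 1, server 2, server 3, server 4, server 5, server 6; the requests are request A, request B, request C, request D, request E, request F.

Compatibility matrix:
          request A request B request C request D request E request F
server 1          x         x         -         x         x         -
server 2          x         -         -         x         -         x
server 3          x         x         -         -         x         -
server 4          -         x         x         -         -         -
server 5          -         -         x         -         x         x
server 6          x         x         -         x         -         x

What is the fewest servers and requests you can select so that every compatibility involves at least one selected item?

The 6 edges server 1–request E, server 2–request F, server 3–request A, server 4–request B, server 5–request C, server 6–request D form a matching, so any vertex cover needs at least 6 vertices (one per matched edge).
Conversely {server 1, server 2, server 3, server 4, server 5, server 6} meets every edge and has exactly 6 vertices, so 6 is optimal.

6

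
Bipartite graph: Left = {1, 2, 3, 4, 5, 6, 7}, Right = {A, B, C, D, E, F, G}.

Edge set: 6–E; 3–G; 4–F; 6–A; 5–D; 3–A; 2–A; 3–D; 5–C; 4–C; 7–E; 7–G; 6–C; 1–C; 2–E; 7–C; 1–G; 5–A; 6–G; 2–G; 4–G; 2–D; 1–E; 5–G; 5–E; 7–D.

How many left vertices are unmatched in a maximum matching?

For example, pair 1–C, 2–D, 3–G, 4–F, 5–A, 6–E.
The set {1, 2, 3, 5, 6, 7} has only 5 neighbours ({A, C, D, E, G}), so by Hall's theorem at most 6 of the 7 left vertices can be matched.
That matches 6 of the 7, leaving 1 unmatched; no matching can do better.

1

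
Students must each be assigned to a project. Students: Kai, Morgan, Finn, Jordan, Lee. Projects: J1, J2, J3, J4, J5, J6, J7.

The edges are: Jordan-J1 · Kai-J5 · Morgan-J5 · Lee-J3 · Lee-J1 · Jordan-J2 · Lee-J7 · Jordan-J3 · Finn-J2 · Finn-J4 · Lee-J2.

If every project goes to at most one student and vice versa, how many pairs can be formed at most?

4

One maximum matching: Kai→J5, Finn→J2, Jordan→J1, Lee→J3.
The set {Kai, Morgan} has only 1 neighbour ({J5}), so by Hall's theorem at most 4 of the 5 students can be matched.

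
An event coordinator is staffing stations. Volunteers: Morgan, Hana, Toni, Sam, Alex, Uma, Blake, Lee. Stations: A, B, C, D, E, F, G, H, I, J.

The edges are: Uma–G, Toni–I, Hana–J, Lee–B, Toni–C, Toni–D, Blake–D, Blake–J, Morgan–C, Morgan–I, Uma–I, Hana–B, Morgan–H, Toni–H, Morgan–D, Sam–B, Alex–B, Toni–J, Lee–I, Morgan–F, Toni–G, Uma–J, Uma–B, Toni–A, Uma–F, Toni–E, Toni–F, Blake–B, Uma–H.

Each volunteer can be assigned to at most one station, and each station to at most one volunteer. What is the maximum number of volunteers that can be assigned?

One maximum matching: Morgan-H, Hana-J, Toni-A, Sam-B, Uma-G, Blake-D, Lee-I.
The set {Sam, Alex} has only 1 neighbour ({B}), so by Hall's theorem at most 7 of the 8 volunteers can be matched.

7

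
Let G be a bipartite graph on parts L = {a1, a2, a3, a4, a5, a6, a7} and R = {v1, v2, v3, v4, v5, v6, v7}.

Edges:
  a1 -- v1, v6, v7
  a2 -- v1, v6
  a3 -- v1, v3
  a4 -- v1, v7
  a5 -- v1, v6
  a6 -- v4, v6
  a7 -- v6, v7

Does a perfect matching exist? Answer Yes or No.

No

The set {a1, a2, a4, a5, a7} has only 3 neighbours ({v1, v6, v7}), so by Hall's theorem at most 5 of the 7 left vertices can be matched.
Hence no matching covers every left vertex.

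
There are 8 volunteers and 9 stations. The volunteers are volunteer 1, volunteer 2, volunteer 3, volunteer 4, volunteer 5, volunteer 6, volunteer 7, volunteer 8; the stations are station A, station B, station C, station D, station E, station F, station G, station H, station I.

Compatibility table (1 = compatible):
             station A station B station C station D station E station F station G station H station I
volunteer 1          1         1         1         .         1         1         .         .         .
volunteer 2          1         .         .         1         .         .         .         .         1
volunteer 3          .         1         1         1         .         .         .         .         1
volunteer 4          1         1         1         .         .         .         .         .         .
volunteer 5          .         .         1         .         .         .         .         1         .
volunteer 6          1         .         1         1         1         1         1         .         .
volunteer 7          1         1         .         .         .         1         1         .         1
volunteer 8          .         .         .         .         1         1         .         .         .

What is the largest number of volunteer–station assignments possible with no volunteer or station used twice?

8

One maximum matching: volunteer 1–station B, volunteer 2–station A, volunteer 3–station D, volunteer 4–station C, volunteer 5–station H, volunteer 6–station G, volunteer 7–station I, volunteer 8–station F.
This saturates every volunteer, so 8 is the maximum.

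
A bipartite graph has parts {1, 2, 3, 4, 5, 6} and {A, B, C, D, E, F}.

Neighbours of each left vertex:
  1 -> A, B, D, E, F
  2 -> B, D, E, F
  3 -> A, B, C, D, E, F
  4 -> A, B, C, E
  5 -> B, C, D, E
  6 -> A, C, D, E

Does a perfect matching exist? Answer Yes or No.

Yes

One maximum matching: 1-A, 2-D, 3-F, 4-B, 5-C, 6-E.
All 6 left vertices are covered.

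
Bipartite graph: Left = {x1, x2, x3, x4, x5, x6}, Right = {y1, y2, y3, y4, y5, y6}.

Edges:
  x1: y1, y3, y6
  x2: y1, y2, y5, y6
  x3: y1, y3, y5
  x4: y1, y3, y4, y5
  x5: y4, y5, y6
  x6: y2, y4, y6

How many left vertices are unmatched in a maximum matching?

One maximum matching: x1→y6, x2→y1, x3→y3, x4→y4, x5→y5, x6→y2.
This saturates every left vertex, so 6 is the maximum.
That matches 6 of the 6, leaving 0 unmatched; no matching can do better.

0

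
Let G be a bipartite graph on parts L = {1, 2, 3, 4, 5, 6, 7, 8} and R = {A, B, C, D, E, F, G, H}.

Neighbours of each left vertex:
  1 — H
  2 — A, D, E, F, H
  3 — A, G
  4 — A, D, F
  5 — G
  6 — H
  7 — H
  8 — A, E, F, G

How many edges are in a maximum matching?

6

A valid assignment of size 6: 1–H, 2–F, 3–A, 4–D, 5–G, 8–E.
The set {1, 6, 7} has only 1 neighbour ({H}), so by Hall's theorem at most 6 of the 8 left vertices can be matched.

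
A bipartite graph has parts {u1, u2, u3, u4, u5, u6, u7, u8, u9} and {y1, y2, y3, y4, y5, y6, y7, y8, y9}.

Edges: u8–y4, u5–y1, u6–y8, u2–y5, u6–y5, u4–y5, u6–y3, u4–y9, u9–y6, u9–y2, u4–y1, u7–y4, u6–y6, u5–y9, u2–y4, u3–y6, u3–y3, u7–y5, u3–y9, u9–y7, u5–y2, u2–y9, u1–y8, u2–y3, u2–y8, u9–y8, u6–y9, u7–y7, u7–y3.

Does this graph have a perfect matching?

Yes

One maximum matching: u1→y8, u2→y3, u3→y6, u4→y1, u5→y2, u6→y9, u7→y5, u8→y4, u9→y7.
Every left vertex is matched, so this is a perfect matching.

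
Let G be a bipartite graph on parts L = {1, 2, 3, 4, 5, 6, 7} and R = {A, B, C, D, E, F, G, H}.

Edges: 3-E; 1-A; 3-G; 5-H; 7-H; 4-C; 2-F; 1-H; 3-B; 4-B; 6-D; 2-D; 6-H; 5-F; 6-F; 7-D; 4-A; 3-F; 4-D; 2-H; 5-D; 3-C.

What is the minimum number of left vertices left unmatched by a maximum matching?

1

One maximum matching: 1→A, 2→H, 3→G, 4→B, 5→D, 6→F.
The set {2, 5, 6, 7} has only 3 neighbours ({D, F, H}), so by Hall's theorem at most 6 of the 7 left vertices can be matched.
That matches 6 of the 7, leaving 1 unmatched; no matching can do better.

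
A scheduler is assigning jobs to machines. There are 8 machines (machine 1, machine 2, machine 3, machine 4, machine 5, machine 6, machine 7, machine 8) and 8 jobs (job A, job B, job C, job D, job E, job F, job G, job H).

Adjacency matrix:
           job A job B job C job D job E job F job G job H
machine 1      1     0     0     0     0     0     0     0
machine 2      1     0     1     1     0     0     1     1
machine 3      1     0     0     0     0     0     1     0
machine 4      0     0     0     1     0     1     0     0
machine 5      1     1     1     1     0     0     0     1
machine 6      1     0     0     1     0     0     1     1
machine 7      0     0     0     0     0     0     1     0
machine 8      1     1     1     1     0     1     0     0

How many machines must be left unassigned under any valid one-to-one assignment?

For example, pair machine 1-job A, machine 2-job C, machine 3-job G, machine 4-job D, machine 5-job B, machine 6-job H, machine 8-job F.
The set {machine 1, machine 3, machine 7} has only 2 neighbours ({job A, job G}), so by Hall's theorem at most 7 of the 8 machines can be matched.
That matches 7 of the 8, leaving 1 unmatched; no matching can do better.

1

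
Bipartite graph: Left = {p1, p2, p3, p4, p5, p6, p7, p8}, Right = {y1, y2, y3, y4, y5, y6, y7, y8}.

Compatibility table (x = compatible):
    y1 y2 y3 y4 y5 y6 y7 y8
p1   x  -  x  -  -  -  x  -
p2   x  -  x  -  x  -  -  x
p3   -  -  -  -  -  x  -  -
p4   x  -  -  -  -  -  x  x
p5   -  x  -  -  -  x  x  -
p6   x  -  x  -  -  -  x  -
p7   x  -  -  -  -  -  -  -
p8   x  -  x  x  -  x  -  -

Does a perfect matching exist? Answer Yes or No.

One maximum matching: p1–y3, p2–y5, p3–y6, p4–y8, p5–y2, p6–y7, p7–y1, p8–y4.
Every left vertex is matched, so this is a perfect matching.

Yes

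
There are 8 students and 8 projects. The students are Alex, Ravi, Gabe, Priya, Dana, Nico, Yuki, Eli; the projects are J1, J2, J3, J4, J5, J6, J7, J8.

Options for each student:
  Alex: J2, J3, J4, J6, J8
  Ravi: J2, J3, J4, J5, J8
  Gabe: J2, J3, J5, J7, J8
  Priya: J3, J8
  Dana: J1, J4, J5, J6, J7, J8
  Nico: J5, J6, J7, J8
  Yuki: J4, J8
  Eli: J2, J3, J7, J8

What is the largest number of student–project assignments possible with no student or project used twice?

8

For example, pair Alex-J6, Ravi-J5, Gabe-J2, Priya-J8, Dana-J1, Nico-J7, Yuki-J4, Eli-J3.
All 8 students are matched, so no larger matching exists.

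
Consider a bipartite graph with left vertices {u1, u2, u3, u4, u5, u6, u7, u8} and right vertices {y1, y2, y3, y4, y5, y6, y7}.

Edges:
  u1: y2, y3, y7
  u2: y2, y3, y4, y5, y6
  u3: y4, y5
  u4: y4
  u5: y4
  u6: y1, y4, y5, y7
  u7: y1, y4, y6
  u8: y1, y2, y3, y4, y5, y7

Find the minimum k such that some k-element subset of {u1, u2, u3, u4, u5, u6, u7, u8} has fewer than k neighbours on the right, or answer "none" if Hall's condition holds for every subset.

Take S = {u4, u5}. Its neighbourhood is {y4}, so |N(S)| = 1 < |S| = 2.
No single vertex violates Hall's condition since each has at least one neighbour, so 2 is the minimum.

2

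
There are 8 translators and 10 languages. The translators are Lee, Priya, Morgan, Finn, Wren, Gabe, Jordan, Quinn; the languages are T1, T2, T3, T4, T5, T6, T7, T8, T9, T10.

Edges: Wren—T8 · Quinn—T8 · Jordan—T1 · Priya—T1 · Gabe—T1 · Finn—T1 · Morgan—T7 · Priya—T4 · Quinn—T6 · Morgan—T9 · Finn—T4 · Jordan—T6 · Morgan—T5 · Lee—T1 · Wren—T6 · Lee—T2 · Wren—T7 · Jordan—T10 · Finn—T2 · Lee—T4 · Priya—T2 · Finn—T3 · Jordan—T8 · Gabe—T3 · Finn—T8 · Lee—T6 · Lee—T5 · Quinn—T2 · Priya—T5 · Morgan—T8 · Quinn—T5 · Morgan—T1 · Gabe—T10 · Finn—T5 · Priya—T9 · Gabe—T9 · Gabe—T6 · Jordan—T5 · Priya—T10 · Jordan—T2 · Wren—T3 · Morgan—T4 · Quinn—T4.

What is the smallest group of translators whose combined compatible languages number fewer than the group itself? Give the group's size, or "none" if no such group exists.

none

A matching saturating every translator exists, for instance Lee→T1, Priya→T10, Morgan→T8, Finn→T5, Wren→T7, Gabe→T3, Jordan→T6, Quinn→T4.
By Hall's marriage theorem, this means |N(S)| ≥ |S| for every subset S, so no violating subset exists.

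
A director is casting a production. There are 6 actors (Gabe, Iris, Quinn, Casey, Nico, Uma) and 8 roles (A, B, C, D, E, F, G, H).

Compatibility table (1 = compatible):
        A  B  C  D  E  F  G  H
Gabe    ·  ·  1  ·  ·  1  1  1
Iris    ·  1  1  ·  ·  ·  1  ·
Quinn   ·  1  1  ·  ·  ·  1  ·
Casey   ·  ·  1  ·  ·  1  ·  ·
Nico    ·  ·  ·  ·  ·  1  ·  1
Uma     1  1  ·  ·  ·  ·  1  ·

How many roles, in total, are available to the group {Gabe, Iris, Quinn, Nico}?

5

The union of neighbours of {Gabe, Iris, Quinn, Nico} is {B, C, F, G, H}, which has 5 elements.
Since |N(S)| = 5 ≥ |S| = 4, Hall's condition holds for this subset.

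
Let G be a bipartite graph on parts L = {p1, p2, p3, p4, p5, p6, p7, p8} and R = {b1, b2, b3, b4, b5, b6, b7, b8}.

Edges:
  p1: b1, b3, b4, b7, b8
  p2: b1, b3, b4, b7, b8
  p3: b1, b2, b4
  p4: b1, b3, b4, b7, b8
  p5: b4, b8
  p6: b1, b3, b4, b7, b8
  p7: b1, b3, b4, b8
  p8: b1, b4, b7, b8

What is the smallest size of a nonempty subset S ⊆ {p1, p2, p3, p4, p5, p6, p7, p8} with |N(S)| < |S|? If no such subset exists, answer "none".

Take S = {p1, p2, p4, p5, p6, p7}. Its neighbourhood is {b1, b3, b4, b7, b8}, so |N(S)| = 5 < |S| = 6.
Every subset of size less than 6 has at least as many neighbours as members, so 6 is the minimum.

6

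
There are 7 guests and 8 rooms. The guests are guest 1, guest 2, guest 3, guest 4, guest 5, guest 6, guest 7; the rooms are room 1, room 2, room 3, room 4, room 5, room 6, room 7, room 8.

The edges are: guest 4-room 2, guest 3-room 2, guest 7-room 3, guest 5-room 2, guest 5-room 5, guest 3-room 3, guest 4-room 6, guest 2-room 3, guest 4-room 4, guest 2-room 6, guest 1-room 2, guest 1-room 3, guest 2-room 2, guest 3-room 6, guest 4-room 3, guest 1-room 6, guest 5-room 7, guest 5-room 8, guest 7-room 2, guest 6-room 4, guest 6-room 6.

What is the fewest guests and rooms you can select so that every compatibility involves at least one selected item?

{guest 5, room 2, room 3, room 4, room 6} is a vertex cover of size 5: every edge has an endpoint in this set.
No smaller cover exists because guest 1–room 2, guest 2–room 6, guest 3–room 3, guest 4–room 4, guest 5–room 7 is a matching of size 5, and a cover must include an endpoint of each of these disjoint edges (König's theorem).

5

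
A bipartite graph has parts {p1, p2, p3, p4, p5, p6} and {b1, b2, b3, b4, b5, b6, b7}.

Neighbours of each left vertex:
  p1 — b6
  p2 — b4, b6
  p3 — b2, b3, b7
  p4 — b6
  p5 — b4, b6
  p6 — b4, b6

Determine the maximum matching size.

One maximum matching: p1–b6, p2–b4, p3–b3.
The set {p1, p2, p4, p5, p6} has only 2 neighbours ({b4, b6}), so by Hall's theorem at most 3 of the 6 left vertices can be matched.

3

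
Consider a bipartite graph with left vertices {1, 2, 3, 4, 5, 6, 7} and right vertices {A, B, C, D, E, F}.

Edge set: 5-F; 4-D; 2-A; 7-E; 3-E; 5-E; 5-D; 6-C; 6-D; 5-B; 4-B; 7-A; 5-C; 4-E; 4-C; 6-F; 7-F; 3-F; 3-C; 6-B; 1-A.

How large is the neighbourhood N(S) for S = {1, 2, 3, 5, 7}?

The union of neighbours of {1, 2, 3, 5, 7} is {A, B, C, D, E, F}, which has 6 elements.
Since |N(S)| = 6 ≥ |S| = 5, Hall's condition holds for this subset.

6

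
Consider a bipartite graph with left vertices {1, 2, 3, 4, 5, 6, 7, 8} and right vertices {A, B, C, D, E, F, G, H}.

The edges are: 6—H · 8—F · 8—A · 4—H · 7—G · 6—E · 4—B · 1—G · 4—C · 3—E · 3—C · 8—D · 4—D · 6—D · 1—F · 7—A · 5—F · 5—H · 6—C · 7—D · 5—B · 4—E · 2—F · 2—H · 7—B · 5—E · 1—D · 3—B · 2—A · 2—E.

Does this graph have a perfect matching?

One maximum matching: 1-G, 2-H, 3-C, 4-D, 5-B, 6-E, 7-A, 8-F.
All 8 left vertices are covered.

Yes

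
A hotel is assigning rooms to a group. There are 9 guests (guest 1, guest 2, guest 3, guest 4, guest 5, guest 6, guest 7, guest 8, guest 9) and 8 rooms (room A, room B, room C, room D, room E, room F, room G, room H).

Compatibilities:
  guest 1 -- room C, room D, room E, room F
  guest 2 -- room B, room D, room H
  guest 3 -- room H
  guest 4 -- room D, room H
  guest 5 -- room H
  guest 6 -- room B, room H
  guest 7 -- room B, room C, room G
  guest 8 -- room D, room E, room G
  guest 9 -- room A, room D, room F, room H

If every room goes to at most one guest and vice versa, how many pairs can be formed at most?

7

One maximum matching: guest 1→room E, guest 2→room B, guest 3→room H, guest 4→room D, guest 7→room C, guest 8→room G, guest 9→room F.
The set {guest 2, guest 3, guest 4, guest 5, guest 6} has only 3 neighbours ({room B, room D, room H}), so by Hall's theorem at most 7 of the 9 guests can be matched.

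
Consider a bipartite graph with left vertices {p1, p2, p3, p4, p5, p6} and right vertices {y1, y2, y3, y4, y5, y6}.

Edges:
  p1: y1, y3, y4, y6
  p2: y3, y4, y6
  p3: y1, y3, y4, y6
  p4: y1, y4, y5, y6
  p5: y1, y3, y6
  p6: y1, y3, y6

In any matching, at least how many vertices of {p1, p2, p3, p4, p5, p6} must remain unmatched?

1

A valid assignment of size 5: p1–y1, p2–y6, p3–y4, p4–y5, p5–y3.
The set {p1, p2, p3, p5, p6} has only 4 neighbours ({y1, y3, y4, y6}), so by Hall's theorem at most 5 of the 6 left vertices can be matched.
That matches 5 of the 6, leaving 1 unmatched; no matching can do better.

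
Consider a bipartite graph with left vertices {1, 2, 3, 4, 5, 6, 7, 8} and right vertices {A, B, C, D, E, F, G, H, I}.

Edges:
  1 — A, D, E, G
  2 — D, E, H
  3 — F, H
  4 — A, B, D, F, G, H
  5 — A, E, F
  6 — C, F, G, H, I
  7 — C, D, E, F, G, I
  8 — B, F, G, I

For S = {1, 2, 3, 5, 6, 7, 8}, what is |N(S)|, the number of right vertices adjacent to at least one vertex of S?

The union of neighbours of {1, 2, 3, 5, 6, 7, 8} is {A, B, C, D, E, F, G, H, I}, which has 9 elements.
Since |N(S)| = 9 ≥ |S| = 7, Hall's condition holds for this subset.

9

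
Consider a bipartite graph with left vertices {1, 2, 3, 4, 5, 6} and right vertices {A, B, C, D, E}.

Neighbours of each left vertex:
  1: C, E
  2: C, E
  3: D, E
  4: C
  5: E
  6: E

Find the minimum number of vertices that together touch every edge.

The 3 edges 1–C, 2–E, 3–D form a matching, so any vertex cover needs at least 3 vertices (one per matched edge).
Conversely {3, C, E} meets every edge and has exactly 3 vertices, so 3 is optimal.

3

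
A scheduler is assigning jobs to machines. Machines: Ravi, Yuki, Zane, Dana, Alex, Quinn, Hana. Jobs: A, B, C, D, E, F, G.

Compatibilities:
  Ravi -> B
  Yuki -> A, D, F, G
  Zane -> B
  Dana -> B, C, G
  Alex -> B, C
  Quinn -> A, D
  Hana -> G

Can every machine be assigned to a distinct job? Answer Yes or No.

No

The set {Ravi, Zane, Dana, Alex, Hana} has only 3 neighbours ({B, C, G}), so by Hall's theorem at most 5 of the 7 machines can be matched.
Hence no matching covers every machine.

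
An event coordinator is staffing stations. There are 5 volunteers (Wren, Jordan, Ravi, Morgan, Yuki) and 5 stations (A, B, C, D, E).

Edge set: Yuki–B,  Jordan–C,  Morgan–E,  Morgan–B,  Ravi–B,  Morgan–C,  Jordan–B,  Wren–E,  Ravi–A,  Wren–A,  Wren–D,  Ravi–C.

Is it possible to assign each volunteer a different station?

One maximum matching: Wren-D, Jordan-C, Ravi-A, Morgan-E, Yuki-B.
Every volunteer is matched, so this is a perfect matching.

Yes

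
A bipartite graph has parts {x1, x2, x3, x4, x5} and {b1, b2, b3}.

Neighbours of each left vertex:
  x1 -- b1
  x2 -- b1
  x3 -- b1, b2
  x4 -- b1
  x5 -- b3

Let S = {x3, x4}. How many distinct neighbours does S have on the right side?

The union of neighbours of {x3, x4} is {b1, b2}, which has 2 elements.
Since |N(S)| = 2 ≥ |S| = 2, Hall's condition holds for this subset.

2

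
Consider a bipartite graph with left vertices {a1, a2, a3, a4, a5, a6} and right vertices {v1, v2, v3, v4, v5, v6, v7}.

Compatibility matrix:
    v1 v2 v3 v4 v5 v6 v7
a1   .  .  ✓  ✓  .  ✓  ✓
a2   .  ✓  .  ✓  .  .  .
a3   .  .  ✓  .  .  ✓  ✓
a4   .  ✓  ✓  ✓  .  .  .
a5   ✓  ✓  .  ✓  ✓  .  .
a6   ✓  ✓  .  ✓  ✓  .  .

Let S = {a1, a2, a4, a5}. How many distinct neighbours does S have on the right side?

The union of neighbours of {a1, a2, a4, a5} is {v1, v2, v3, v4, v5, v6, v7}, which has 7 elements.
Since |N(S)| = 7 ≥ |S| = 4, Hall's condition holds for this subset.

7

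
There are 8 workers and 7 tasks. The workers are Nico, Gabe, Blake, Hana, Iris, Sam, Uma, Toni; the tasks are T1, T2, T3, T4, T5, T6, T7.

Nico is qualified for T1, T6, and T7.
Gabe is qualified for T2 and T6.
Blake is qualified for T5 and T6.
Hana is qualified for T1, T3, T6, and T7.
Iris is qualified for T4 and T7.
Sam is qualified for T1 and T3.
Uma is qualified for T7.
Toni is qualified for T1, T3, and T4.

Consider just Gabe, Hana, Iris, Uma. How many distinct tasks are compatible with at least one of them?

The union of neighbours of {Gabe, Hana, Iris, Uma} is {T1, T2, T3, T4, T6, T7}, which has 6 elements.
Since |N(S)| = 6 ≥ |S| = 4, Hall's condition holds for this subset.

6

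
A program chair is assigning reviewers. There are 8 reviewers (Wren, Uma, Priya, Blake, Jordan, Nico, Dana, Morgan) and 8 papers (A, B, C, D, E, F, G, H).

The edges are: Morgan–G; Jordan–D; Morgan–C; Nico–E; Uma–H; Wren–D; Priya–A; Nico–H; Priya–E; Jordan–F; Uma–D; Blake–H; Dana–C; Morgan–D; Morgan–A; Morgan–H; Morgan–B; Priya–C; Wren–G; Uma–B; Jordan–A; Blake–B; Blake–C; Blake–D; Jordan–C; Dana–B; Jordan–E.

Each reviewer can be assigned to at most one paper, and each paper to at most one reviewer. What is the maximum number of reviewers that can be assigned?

A valid assignment of size 8: Wren→D, Uma→B, Priya→A, Blake→H, Jordan→F, Nico→E, Dana→C, Morgan→G.
All 8 reviewers are matched, so no larger matching exists.

8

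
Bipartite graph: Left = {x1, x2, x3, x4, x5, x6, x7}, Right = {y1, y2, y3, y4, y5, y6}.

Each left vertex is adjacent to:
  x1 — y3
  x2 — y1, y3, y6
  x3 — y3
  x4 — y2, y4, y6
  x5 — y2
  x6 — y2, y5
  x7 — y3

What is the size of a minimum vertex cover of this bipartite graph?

A maximum matching has 5 edges (e.g. x1–y3, x2–y1, x4–y6, x5–y2, x6–y5).
By König's theorem the minimum vertex cover has the same size. One such cover is {x2, x4, x5, x6, y3}.

5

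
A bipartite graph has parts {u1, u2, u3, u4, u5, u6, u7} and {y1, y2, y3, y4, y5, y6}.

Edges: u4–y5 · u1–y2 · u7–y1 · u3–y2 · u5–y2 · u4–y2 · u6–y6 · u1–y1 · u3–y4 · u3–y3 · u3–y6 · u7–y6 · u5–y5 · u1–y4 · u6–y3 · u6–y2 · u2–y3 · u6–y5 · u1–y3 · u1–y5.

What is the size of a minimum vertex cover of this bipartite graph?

6

The 6 edges u1–y1, u2–y3, u3–y4, u4–y5, u5–y2, u6–y6 form a matching, so any vertex cover needs at least 6 vertices (one per matched edge).
Conversely {y1, y2, y3, y4, y5, y6} meets every edge and has exactly 6 vertices, so 6 is optimal.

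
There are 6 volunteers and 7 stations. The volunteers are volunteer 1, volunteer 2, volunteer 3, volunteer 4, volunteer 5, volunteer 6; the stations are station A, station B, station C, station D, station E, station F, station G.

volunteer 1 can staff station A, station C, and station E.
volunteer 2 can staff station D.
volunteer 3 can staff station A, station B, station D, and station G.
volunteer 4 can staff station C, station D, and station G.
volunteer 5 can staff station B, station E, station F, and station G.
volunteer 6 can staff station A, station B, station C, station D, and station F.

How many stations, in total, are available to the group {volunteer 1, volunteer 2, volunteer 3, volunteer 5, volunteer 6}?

The union of neighbours of {volunteer 1, volunteer 2, volunteer 3, volunteer 5, volunteer 6} is {station A, station B, station C, station D, station E, station F, station G}, which has 7 elements.
Since |N(S)| = 7 ≥ |S| = 5, Hall's condition holds for this subset.

7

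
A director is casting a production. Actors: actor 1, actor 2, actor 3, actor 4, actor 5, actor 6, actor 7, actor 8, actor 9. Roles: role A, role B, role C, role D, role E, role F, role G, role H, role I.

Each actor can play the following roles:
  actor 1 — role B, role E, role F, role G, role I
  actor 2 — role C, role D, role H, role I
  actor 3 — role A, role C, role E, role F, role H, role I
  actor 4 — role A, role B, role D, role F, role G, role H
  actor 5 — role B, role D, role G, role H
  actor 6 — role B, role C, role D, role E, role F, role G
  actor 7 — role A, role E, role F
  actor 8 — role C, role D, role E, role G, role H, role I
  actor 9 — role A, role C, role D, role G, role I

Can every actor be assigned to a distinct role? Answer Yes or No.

Yes

One maximum matching: actor 1-role E, actor 2-role H, actor 3-role I, actor 4-role B, actor 5-role D, actor 6-role F, actor 7-role A, actor 8-role C, actor 9-role G.
All 9 actors are covered.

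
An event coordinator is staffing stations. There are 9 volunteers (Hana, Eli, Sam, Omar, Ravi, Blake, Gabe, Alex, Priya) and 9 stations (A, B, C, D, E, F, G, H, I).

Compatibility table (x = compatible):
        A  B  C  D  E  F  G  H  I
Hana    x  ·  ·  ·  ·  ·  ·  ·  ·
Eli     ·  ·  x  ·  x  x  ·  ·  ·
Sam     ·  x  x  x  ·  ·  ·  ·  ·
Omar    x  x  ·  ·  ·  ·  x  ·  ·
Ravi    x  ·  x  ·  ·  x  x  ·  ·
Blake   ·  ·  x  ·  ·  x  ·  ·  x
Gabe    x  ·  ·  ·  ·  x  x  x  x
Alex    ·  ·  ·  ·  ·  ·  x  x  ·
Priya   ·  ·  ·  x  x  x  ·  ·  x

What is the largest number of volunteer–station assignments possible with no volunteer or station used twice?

One maximum matching: Hana-A, Eli-C, Sam-D, Omar-B, Ravi-F, Blake-I, Gabe-H, Alex-G, Priya-E.
This saturates every volunteer, so 9 is the maximum.

9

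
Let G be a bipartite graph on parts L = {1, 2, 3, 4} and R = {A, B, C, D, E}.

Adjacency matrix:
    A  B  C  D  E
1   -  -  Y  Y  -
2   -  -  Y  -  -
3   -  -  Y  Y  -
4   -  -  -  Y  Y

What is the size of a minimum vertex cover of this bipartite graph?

3

A maximum matching has 3 edges (e.g. 1–D, 2–C, 4–E).
By König's theorem the minimum vertex cover has the same size. One such cover is {4, C, D}.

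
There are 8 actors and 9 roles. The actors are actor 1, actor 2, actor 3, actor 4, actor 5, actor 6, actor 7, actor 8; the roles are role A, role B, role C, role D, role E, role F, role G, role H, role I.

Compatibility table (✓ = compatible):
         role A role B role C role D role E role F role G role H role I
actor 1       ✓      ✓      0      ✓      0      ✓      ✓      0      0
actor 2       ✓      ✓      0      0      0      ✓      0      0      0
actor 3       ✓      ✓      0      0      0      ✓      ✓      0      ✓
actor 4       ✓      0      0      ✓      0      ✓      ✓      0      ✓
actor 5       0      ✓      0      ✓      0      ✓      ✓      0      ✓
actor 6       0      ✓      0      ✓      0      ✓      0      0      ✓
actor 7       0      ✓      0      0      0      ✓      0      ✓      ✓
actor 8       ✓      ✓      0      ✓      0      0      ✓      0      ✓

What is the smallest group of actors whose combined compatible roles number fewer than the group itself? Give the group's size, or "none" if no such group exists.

Take S = {actor 1, actor 2, actor 3, actor 4, actor 5, actor 6, actor 8}. Its neighbourhood is {role A, role B, role D, role F, role G, role I}, so |N(S)| = 6 < |S| = 7.
Every subset of size less than 7 has at least as many neighbours as members, so 7 is the minimum.

7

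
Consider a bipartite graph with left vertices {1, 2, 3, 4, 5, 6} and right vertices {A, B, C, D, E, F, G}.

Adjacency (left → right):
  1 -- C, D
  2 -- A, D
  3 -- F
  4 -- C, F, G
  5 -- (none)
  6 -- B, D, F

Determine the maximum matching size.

5

One maximum matching: 1→D, 2→A, 3→F, 4→C, 6→B.
The set {5} has only 0 neighbours (∅), so by Hall's theorem at most 5 of the 6 left vertices can be matched.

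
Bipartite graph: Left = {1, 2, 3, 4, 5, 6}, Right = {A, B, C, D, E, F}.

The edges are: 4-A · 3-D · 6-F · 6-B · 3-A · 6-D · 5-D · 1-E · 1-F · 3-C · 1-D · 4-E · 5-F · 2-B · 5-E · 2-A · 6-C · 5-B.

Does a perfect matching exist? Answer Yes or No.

Yes

One maximum matching: 1→F, 2→A, 3→C, 4→E, 5→D, 6→B.
Every left vertex is matched, so this is a perfect matching.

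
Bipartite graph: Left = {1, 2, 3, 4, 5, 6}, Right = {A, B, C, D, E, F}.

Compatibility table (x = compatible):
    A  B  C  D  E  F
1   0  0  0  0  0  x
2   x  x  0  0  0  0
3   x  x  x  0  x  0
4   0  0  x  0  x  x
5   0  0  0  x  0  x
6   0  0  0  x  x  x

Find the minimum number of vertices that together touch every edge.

{1, 2, 3, 4, 5, 6} is a vertex cover of size 6: every edge has an endpoint in this set.
No smaller cover exists because 1–F, 2–A, 3–B, 4–C, 5–D, 6–E is a matching of size 6, and a cover must include an endpoint of each of these disjoint edges (König's theorem).

6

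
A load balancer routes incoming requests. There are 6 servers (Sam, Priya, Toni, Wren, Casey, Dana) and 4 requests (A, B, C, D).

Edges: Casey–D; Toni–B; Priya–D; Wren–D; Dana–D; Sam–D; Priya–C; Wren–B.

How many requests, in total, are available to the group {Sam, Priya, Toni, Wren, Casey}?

The union of neighbours of {Sam, Priya, Toni, Wren, Casey} is {B, C, D}, which has 3 elements.
Since |N(S)| = 3 < |S| = 5, Hall's condition fails for this subset.

3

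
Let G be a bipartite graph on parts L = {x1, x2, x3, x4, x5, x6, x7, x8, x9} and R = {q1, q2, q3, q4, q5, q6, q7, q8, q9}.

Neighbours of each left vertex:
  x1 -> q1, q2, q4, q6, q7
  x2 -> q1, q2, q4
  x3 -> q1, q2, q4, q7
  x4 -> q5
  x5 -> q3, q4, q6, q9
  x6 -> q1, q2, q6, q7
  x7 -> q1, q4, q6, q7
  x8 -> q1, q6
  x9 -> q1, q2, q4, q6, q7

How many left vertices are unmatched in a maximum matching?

2

A valid assignment of size 7: x1-q4, x2-q1, x3-q7, x4-q5, x5-q9, x6-q2, x7-q6.
The set {x1, x2, x3, x6, x7, x8, x9} has only 5 neighbours ({q1, q2, q4, q6, q7}), so by Hall's theorem at most 7 of the 9 left vertices can be matched.
That matches 7 of the 9, leaving 2 unmatched; no matching can do better.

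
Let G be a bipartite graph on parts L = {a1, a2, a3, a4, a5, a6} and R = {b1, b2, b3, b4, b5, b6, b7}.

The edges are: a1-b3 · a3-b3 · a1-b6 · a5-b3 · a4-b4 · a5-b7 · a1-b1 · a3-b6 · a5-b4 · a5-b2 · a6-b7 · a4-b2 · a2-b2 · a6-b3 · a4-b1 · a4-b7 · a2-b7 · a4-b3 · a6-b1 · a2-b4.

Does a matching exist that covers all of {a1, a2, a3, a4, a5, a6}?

Yes

One maximum matching: a1→b1, a2→b2, a3→b6, a4→b4, a5→b7, a6→b3.
All 6 left vertices are covered.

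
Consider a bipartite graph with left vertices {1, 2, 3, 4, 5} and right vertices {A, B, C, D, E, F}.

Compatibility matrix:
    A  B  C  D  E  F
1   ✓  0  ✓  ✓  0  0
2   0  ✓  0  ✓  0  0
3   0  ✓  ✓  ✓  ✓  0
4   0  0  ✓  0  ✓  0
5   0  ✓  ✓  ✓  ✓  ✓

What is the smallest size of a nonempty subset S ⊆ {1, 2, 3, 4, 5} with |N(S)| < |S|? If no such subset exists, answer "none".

A matching saturating every left vertex exists, for instance 1→A, 2→D, 3→B, 4→C, 5→E.
By Hall's marriage theorem, this means |N(S)| ≥ |S| for every subset S, so no violating subset exists.

none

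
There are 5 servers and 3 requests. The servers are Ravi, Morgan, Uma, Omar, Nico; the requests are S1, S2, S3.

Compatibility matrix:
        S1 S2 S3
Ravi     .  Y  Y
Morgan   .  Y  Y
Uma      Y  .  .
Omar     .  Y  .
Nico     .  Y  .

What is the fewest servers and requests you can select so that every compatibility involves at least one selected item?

A maximum matching has 3 edges (e.g. Ravi–S3, Morgan–S2, Uma–S1).
By König's theorem the minimum vertex cover has the same size. One such cover is {Uma, S2, S3}.

3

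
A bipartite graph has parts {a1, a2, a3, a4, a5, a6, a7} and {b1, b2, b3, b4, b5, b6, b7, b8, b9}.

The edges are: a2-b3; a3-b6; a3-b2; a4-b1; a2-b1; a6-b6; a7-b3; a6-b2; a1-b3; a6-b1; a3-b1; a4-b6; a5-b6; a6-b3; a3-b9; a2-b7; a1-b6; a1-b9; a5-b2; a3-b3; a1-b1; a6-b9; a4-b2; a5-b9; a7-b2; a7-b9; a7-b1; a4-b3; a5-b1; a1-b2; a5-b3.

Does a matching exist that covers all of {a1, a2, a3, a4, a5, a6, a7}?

No

The set {a1, a3, a4, a5, a6, a7} has only 5 neighbours ({b1, b2, b3, b6, b9}), so by Hall's theorem at most 6 of the 7 left vertices can be matched.
Hence no matching covers every left vertex.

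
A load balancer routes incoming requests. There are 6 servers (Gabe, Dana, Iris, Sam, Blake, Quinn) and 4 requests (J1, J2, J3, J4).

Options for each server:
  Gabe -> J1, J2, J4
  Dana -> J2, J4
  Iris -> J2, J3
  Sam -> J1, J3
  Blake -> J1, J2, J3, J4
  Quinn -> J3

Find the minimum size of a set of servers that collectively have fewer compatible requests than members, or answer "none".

Take S = {Gabe, Dana, Iris, Sam, Blake}. Its neighbourhood is {J1, J2, J3, J4}, so |N(S)| = 4 < |S| = 5.
Every subset of size less than 5 has at least as many neighbours as members, so 5 is the minimum.

5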